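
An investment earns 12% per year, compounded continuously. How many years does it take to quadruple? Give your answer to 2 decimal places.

11.55 years

e^(0.12t) = 4, so 0.12t = ln 4 ≈ 1.3863.
t ≈ 1.3863/0.12 ≈ 11.5525.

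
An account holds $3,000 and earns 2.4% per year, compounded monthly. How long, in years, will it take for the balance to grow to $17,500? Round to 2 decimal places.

(1 + 0.002)^(12t) = 17,500/3,000 = 5.8333.
12t·ln(1 + 0.002) = ln(5.8333); 12t = 1.7636/0.001998 ≈ 882.6758.
t ≈ 73.5563 years.

73.56 years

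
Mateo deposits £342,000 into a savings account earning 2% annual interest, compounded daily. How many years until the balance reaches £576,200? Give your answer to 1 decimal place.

26.1 years

We need (1 + 0.0000547945)^(365t) = 1.6848, so 365t = ln 1.6848 / ln 1.000055 ≈ 9520.2654.
t ≈ 9520.2654/365 = 26.0829 years.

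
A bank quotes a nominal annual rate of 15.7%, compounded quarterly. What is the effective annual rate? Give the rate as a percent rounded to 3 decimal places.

EAR = (1 + 15.7%/4)^4 − 1 = (1 + 0.03925)^4 − 1.
(1 + 0.03925)^4 ≈ 1.166488, so EAR ≈ 16.64876%.

16.649%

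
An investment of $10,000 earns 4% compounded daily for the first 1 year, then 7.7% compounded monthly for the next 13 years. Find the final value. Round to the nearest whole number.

$28,230

Phase 1: 10,000·(1 + 0.04/365)^365 ≈ 10,408.0849.
Phase 2: 10,408.0849·(1 + 0.077/12)^156 ≈ 28,229.9941.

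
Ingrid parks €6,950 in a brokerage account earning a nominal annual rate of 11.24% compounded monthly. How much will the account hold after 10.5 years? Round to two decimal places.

Growth factor = (1 + 0.1124/12)^126 ≈ 3.2371943201.
A ≈ 6,950 × 3.2371943201 ≈ 22,498.5005.

€22,498.50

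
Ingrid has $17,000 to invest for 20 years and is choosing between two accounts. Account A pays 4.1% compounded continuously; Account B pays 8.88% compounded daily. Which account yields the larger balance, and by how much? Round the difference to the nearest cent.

Account B, by $61,784.95

A: e^(0.041·20) = e^0.82 ≈ 2.2704998375, so 17,000 × 2.2704998375 ≈ 38,598.4972.
B: (1 + 0.0888/365)^7300 ≈ 5.90490874443, so 17,000 × 5.90490874443 ≈ 100,383.4487.
Difference ≈ 61,784.9514 in favor of B.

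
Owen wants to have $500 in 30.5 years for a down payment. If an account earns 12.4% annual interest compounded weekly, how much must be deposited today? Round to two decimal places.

$11.44

Periodic rate = 12.4%/52 = 0.00238462; 1586 periods.
P = 500/(1 + 0.124/52)^1586 ≈ 500/43.7065444 ≈ 11.4399.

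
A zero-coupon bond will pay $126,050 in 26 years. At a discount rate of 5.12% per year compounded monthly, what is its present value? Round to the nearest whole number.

$33,392

Periodic rate = 5.12%/12 = 0.00426667; 312 periods.
P = 126,050/(1 + 0.0512/12)^312 ≈ 126,050/3.77487835682 ≈ 33,391.8045.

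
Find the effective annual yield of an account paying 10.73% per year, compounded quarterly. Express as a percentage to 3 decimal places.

11.170%

One year is 4 periods at 0.026825 each: (1 + 0.026825)^4 ≈ 1.111695.
EAR = 1.111695 − 1 ≈ 11.16952%.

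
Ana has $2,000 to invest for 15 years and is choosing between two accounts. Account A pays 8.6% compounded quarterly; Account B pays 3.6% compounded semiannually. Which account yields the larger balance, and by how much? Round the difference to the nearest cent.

A: (1 + 0.0215)^60 ≈ 3.5834575, so 2,000 × 3.5834575 ≈ 7,166.9150.
B: (1 + 0.018)^30 ≈ 1.707785571, so 2,000 × 1.707785571 ≈ 3,415.5711.
Difference ≈ 3,751.3439 in favor of A.

Account A, by $3,751.34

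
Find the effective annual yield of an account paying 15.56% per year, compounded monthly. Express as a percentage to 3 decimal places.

16.719%

One year is 12 periods at 0.0129667 each: (1 + 0.0129667)^12 ≈ 1.167191.
EAR = 1.167191 − 1 ≈ 16.71908%.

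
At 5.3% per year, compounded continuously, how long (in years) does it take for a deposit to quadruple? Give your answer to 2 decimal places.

26.16 years

e^(0.053t) = 4, so 0.053t = ln 4 ≈ 1.3863.
t ≈ 1.3863/0.053 ≈ 26.1565.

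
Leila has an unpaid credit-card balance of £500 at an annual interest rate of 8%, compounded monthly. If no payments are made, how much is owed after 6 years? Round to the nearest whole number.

Periodic rate = 8%/12 = 0.00666667; periods = 12·6 = 72.
A = 500·(1 + 0.08/12)^72 ≈ 500·1.61350217 ≈ 806.7511.

£807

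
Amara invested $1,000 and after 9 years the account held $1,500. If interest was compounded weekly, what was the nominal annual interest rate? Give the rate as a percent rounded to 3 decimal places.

(1 + r/52)^468 = 1,500/1,000 = 1.5.
1 + r/52 = 1.5^(1/468) ≈ 1.000867, so r/52 ≈ 0.000866754.
r ≈ 52·0.000866754 = 4.50712%.

4.507%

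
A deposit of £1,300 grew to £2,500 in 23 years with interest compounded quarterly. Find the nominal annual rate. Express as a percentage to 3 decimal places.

The 92-period growth factor is 2,500/1,300 = 1.92308.
r/4 = 1.92308^(1/92) − 1 ≈ 0.00713322, so r ≈ 4·0.00713322 = 2.85329%.

2.853%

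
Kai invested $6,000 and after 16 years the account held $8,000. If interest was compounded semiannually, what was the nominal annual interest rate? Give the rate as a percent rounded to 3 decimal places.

The 32-period growth factor is 8,000/6,000 = 1.33333.
r/2 = 1.33333^(1/32) − 1 ≈ 0.0090306, so r ≈ 2·0.0090306 = 1.80612%.

1.806%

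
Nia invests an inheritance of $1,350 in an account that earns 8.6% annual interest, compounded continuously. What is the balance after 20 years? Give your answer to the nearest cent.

A = P·e^(rt) = 1,350·e^(0.086·20) = 1,350·e^1.72.
e^1.72 ≈ 5.584528464, so A ≈ 7,539.1134.

$7,539.11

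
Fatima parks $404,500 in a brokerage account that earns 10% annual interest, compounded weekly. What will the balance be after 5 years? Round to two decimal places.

$666,587.61

Growth factor = (1 + 0.1/52)^260 ≈ 1.64792982103.
A ≈ 404,500 × 1.64792982103 ≈ 666,587.6126.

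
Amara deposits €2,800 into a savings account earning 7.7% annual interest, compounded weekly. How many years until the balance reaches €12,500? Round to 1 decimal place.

(1 + 0.00148077)^(52t) = 12,500/2,800 = 4.4643.
52t·ln(1 + 0.00148077) = ln(4.4643); 52t = 1.4961/0.00147967 ≈ 1011.1073.
t ≈ 19.4444 years.

19.4 years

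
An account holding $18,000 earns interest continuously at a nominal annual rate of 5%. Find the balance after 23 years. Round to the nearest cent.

A = P·e^(rt) = 18,000·e^(0.05·23) = 18,000·e^1.15.
e^1.15 ≈ 3.1581929097, so A ≈ 56,847.4724.

$56,847.47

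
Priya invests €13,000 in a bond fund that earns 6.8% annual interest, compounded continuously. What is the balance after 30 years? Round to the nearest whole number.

€99,978

A = P·e^(rt) = 13,000·e^(0.068·30) = 13,000·e^2.04.
e^2.04 ≈ 7.6906091989, so A ≈ 99,977.9196.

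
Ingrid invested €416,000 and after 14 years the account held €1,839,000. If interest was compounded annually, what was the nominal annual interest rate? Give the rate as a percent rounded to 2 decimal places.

The 14-period growth factor is 1,839,000/416,000 = 4.42067.
r = 4.42067^(1/14) − 1 ≈ 0.112004, i.e. 11.20039%.

11.20%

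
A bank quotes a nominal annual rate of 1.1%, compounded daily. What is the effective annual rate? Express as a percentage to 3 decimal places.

One year is 365 periods at 0.000030137 each: (1 + 0.000030137)^365 ≈ 1.011061.
EAR = 1.011061 − 1 ≈ 1.10606%.

1.106%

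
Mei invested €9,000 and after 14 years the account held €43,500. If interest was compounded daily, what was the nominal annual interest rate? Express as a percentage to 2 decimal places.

11.26%

The 5110-period growth factor is 43,500/9,000 = 4.83333.
r/365 = 4.83333^(1/5110) − 1 ≈ 0.000308372, so r ≈ 365·0.000308372 = 11.25557%.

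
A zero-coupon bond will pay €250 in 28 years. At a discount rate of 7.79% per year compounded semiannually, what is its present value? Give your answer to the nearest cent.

€29.42

Growth factor = (1 + 0.03895)^56 ≈ 8.4976777.
P = 250/8.4976777 ≈ 29.4198.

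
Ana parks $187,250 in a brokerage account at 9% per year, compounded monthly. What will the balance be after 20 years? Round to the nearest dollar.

Periodic rate = 9%/12 = 0.0075; periods = 12·20 = 240.
A = 187,250·(1 + 0.0075)^240 ≈ 187,250·6.009151524473 ≈ 1,125,213.6230.

$1,125,214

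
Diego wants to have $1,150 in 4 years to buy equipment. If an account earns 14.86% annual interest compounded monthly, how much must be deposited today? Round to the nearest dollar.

Periodic rate = 14.86%/12 = 0.0123833; 48 periods.
P = 1,150/(1 + 0.1486/12)^48 ≈ 1,150/1.805341512 ≈ 636.9986.

$637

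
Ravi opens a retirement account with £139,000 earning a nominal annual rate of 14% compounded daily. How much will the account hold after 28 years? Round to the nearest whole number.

Periodic rate = 14%/365 = 0.000383562; periods = 365·28 = 10220.
A = 139,000·(1 + 0.14/365)^10220 ≈ 139,000·50.36257860798 ≈ 7,000,398.4265.

£7,000,398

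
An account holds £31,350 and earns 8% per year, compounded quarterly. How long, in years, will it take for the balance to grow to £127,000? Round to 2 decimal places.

17.66 years

We need (1 + 0.02)^(4t) = 4.051, so 4t = ln 4.051 / ln 1.02 ≈ 70.6458.
t ≈ 70.6458/4 = 17.6615 years.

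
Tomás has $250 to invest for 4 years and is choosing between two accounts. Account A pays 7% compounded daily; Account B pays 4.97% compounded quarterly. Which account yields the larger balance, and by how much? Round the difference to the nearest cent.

A: (1 + 0.07/365)^1460 ≈ 1.32309429, so 250 × 1.32309429 ≈ 330.7736.
B: (1 + 0.012425)^16 ≈ 1.21844456, so 250 × 1.21844456 ≈ 304.6111.
Difference ≈ 26.1624 in favor of A.

Account A, by $26.16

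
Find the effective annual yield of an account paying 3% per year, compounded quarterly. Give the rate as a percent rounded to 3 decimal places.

One year is 4 periods at 0.0075 each: (1 + 0.0075)^4 ≈ 1.030339.
EAR = 1.030339 − 1 ≈ 3.03392%.

3.034%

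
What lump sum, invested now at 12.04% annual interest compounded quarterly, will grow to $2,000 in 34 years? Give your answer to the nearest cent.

$35.44

Periodic rate = 12.04%/4 = 0.0301; 136 periods.
P = 2,000/(1 + 0.0301)^136 ≈ 2,000/56.44125414 ≈ 35.4351.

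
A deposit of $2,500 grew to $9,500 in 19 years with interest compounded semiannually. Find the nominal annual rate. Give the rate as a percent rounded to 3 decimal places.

7.151%

The 38-period growth factor is 9,500/2,500 = 3.8.
r/2 = 3.8^(1/38) − 1 ≈ 0.035756, so r ≈ 2·0.035756 = 7.15120%.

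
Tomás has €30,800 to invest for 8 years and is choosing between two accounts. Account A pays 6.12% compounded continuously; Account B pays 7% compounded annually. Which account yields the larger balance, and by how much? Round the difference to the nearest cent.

Account B, by €2,664.90

A: e^(0.0612·8) = e^0.4896 ≈ 1.631663424, so 30,800 × 1.631663424 ≈ 50,255.2335.
B: (1 + 0.07)^8 ≈ 1.7181861798, so 30,800 × 1.7181861798 ≈ 52,920.1343.
Difference ≈ 2,664.9009 in favor of B.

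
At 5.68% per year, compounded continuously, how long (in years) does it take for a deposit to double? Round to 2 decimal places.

e^(0.0568t) = 2, so 0.0568t = ln 2 ≈ 0.69315.
t ≈ 0.69315/0.0568 ≈ 12.2033.

12.20 years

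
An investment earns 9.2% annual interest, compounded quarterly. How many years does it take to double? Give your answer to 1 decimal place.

(1 + 0.023)^(4t) = 2.
4t = ln 2 / ln(1 + 0.023) ≈ 0.69315/0.0227395 ≈ 30.4821.
t ≈ 7.6205.

7.6 years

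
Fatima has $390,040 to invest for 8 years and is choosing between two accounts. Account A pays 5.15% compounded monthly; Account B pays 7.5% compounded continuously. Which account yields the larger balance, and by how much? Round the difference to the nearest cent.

Account B, by $122,322.31

Account A growth factor: (1 + 0.0515/12)^96 ≈ 1.5085040102; balance ≈ 588,376.9041.
Account B growth factor: e^(0.075·8) = e^0.6 ≈ 1.82211880039; balance ≈ 710,699.2169.
Account B is larger by 122,322.3128.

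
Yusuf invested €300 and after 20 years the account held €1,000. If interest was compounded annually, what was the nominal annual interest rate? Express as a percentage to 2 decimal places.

(1 + r)^20 = 1,000/300 = 3.33333.
1 + r = 3.33333^(1/20) ≈ 1.062047, so r ≈ 0.0620475.
r ≈ 6.20475%.

6.20%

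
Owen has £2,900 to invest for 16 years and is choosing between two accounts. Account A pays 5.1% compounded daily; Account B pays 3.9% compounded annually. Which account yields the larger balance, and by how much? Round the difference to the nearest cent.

Account A growth factor: (1 + 0.051/365)^5840 ≈ 2.261307073; balance ≈ 6,557.7905.
Account B growth factor: (1 + 0.039)^16 ≈ 1.844373021; balance ≈ 5,348.6818.
Account A is larger by 1,209.1088.

Account A, by £1,209.11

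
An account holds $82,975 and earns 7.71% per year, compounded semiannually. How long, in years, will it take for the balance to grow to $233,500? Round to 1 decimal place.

(1 + 0.03855)^(2t) = 233,500/82,975 = 2.8141.
2t·ln(1 + 0.03855) = ln(2.8141); 2t = 1.0346/0.0378255 ≈ 27.3530.
t ≈ 13.6765 years.

13.7 years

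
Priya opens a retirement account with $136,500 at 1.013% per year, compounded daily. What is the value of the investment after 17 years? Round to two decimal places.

Growth factor = (1 + 0.01013/365)^6205 ≈ 1.187924433.
A ≈ 136,500 × 1.187924433 ≈ 162,151.6851.

$162,151.69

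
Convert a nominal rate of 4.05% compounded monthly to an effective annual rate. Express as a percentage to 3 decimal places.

4.126%

EAR = (1 + 4.05%/12)^12 − 1 = (1 + 0.003375)^12 − 1.
(1 + 0.003375)^12 ≈ 1.04126, so EAR ≈ 4.12603%.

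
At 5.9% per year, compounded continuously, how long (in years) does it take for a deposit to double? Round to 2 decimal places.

e^(0.059t) = 2, so 0.059t = ln 2 ≈ 0.69315.
t ≈ 0.69315/0.059 ≈ 11.7483.

11.75 years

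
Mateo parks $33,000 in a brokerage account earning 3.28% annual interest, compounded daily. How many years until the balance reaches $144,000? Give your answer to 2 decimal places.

44.92 years

We need (1 + 0.000089863)^(365t) = 4.3636, so 365t = ln 4.3636 / ln 1.00009 ≈ 16395.7548.
t ≈ 16395.7548/365 = 44.9199 years.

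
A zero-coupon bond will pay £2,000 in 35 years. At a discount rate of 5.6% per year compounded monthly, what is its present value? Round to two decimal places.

£283.00

Periodic rate = 5.6%/12 = 0.00466667; 420 periods.
P = 2,000/(1 + 0.056/12)^420 ≈ 2,000/7.067033805 ≈ 283.0042.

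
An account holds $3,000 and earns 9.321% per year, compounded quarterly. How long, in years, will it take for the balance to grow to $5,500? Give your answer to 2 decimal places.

6.58 years

We need (1 + 0.0233025)^(4t) = 1.8333, so 4t = ln 1.8333 / ln 1.023303 ≈ 26.3135.
t ≈ 26.3135/4 = 6.5784 years.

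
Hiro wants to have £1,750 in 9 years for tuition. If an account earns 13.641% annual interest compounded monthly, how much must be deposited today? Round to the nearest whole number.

Periodic rate = 13.641%/12 = 0.0113675; 108 periods.
P = 1,750/(1 + 0.0113675)^108 ≈ 1,750/3.389778401 ≈ 516.2579.

£516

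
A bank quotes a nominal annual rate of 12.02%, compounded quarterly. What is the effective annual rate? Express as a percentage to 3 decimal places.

EAR = (1 + 12.02%/4)^4 − 1 = (1 + 0.03005)^4 − 1.
(1 + 0.03005)^4 ≈ 1.125727, so EAR ≈ 12.57274%.

12.573%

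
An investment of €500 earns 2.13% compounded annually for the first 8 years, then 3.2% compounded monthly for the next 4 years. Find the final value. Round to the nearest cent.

Phase 1: 500·(1 + 0.0213)^8 ≈ 591.8296.
Phase 2: 591.8296·(1 + 0.032/12)^48 ≈ 672.5311.

€672.53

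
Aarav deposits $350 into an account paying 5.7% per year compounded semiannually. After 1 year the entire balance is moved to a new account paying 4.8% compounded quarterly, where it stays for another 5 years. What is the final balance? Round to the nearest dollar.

Phase 1: 350·(1 + 0.0285)^2 ≈ 370.2343.
Phase 2: 370.2343·(1 + 0.012)^20 ≈ 469.9881.

$470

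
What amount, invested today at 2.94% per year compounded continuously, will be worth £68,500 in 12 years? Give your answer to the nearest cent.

P = A·e^(−rt) = 68,500·e^(−0.3528).
e^(−0.3528) ≈ 0.70271772287, so P ≈ 48,136.1640.

£48,136.16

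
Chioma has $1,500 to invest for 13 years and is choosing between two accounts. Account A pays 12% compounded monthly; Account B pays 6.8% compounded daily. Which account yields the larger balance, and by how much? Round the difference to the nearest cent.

Account A, by $3,452.59

A: (1 + 0.01)^156 ≈ 4.722090543, so 1,500 × 4.722090543 ≈ 7,083.1358.
B: (1 + 0.068/365)^4745 ≈ 2.420363329, so 1,500 × 2.420363329 ≈ 3,630.5450.
Difference ≈ 3,452.5908 in favor of A.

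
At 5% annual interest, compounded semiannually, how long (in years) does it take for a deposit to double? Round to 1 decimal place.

14.0 years

(1 + 0.025)^(2t) = 2.
2t = ln 2 / ln(1 + 0.025) ≈ 0.69315/0.0246926 ≈ 28.0710.
t ≈ 14.0355.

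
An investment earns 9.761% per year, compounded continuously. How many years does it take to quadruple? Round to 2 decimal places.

14.20 years

e^(0.09761t) = 4, so 0.09761t = ln 4 ≈ 1.3863.
t ≈ 1.3863/0.09761 ≈ 14.2024.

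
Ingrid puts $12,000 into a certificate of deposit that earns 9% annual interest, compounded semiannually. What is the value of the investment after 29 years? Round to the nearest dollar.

Periodic rate = 9%/2 = 0.045; periods = 2·29 = 58.
A = 12,000·(1 + 0.045)^58 ≈ 12,000·12.8453175787 ≈ 154,143.8109.

$154,144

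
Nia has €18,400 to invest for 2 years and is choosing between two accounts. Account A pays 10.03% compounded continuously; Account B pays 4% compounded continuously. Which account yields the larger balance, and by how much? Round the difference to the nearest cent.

Account A growth factor: e^(0.1003·2) = e^0.2006 ≈ 1.2221358197; balance ≈ 22,487.2991.
Account B growth factor: e^(0.04·2) = e^0.08 ≈ 1.0832870677; balance ≈ 19,932.4820.
Account A is larger by 2,554.8170.

Account A, by €2,554.82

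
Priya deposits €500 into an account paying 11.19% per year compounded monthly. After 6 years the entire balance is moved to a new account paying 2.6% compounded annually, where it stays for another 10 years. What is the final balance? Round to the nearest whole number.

€1,261

Phase 1: 500·(1 + 0.009325)^72 ≈ 975.4482.
Phase 2: 975.4482·(1 + 0.026)^10 ≈ 1,260.8918.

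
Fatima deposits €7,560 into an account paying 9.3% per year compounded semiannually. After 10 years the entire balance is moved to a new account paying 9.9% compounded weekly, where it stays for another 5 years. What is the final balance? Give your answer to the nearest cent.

After 10 years at 9.3%: 7,560 × 2.4819021399 ≈ 18,763.1802.
Then 5 years at 9.9%: 18,763.1802 × 1.6397263945 ≈ 30,766.4818.

€30,766.48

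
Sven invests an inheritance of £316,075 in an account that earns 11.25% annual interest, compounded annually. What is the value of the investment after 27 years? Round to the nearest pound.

£5,621,998

Growth factor = (1 + 0.1125)^27 ≈ 17.78691094391.
A ≈ 316,075 × 17.78691094391 ≈ 5,621,997.8766.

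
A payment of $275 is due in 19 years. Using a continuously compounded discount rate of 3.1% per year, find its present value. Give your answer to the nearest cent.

P = A·e^(−rt) = 275·e^(−0.589).
e^(−0.589) ≈ 0.554881889, so P ≈ 152.5925.

$152.59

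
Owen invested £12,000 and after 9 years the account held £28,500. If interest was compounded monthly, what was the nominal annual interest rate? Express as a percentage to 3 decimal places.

9.650%

The 108-period growth factor is 28,500/12,000 = 2.375.
r/12 = 2.375^(1/108) − 1 ≈ 0.0080414, so r ≈ 12·0.0080414 = 9.64967%.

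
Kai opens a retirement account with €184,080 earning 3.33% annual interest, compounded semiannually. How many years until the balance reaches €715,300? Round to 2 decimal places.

41.10 years

We need (1 + 0.01665)^(2t) = 3.8858, so 2t = ln 3.8858 / ln 1.01665 ≈ 82.1982.
t ≈ 82.1982/2 = 41.0991 years.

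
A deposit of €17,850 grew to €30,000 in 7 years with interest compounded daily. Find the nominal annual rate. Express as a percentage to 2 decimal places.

The 2555-period growth factor is 30,000/17,850 = 1.68067.
r/365 = 1.68067^(1/2555) − 1 ≈ 0.000203228, so r ≈ 365·0.000203228 = 7.41781%.

7.42%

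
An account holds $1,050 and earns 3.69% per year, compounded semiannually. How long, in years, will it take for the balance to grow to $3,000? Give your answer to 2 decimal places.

We need (1 + 0.01845)^(2t) = 2.8571, so 2t = ln 2.8571 / ln 1.01845 ≈ 57.4242.
t ≈ 57.4242/2 = 28.7121 years.

28.71 years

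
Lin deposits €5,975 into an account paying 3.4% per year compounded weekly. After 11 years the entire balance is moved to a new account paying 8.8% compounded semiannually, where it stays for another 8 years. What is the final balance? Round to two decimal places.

€17,294.94

After 11 years at 3.4%: 5,975 × 1.4533595159 ≈ 8,683.8231.
Then 8 years at 8.8%: 8,683.8231 × 1.991626878 ≈ 17,294.9355.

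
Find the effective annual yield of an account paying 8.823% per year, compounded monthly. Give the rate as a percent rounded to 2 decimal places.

One year is 12 periods at 0.0073525 each: (1 + 0.0073525)^12 ≈ 1.091887.
EAR = 1.091887 − 1 ≈ 9.18868%.

9.19%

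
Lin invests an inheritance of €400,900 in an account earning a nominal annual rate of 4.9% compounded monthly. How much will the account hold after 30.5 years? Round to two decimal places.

Growth factor = (1 + 0.049/12)^366 ≈ 4.443565123758.
A ≈ 400,900 × 4.443565123758 ≈ 1,781,425.2581.

€1,781,425.26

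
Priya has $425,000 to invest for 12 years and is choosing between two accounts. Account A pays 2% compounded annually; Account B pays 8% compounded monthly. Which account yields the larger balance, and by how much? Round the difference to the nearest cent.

Account B, by $567,437.67

Account A growth factor: (1 + 0.02)^12 ≈ 1.26824179456; balance ≈ 539,002.7627.
Account B growth factor: (1 + 0.08/12)^144 ≈ 2.603389243914; balance ≈ 1,106,440.4287.
Account B is larger by 567,437.6660.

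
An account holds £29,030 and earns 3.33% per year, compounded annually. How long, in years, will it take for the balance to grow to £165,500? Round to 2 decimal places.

We need (1 + 0.0333)^t = 5.701, so t = ln 5.701 / ln 1.0333 ≈ 53.1371.

53.14 years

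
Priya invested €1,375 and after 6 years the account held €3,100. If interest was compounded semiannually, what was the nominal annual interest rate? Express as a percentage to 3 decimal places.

The 12-period growth factor is 3,100/1,375 = 2.25455.
r/2 = 2.25455^(1/12) − 1 ≈ 0.0700931, so r ≈ 2·0.0700931 = 14.01863%.

14.019%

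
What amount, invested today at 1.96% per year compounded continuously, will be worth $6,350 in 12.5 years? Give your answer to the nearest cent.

$4,970.17

P = A·e^(−rt) = 6,350·e^(−0.245).
e^(−0.245) ≈ 0.7827045382, so P ≈ 4,970.1738.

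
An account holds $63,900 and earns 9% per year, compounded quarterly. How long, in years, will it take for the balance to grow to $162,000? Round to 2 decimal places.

10.45 years

We need (1 + 0.0225)^(4t) = 2.5352, so 4t = ln 2.5352 / ln 1.0225 ≈ 41.8091.
t ≈ 41.8091/4 = 10.4523 years.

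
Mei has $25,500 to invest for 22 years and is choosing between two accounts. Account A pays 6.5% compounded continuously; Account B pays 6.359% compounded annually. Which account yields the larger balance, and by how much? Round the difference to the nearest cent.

Account A, by $7,570.87

Account A growth factor: e^(0.065·22) = e^1.43 ≈ 4.17869919192; balance ≈ 106,556.8294.
Account B growth factor: (1 + 0.06359)^22 ≈ 3.881802171; balance ≈ 98,985.9554.
Account A is larger by 7,570.8740.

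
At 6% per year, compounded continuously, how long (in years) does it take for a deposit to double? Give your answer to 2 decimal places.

11.55 years

e^(0.06t) = 2, so 0.06t = ln 2 ≈ 0.69315.
t ≈ 0.69315/0.06 ≈ 11.5525.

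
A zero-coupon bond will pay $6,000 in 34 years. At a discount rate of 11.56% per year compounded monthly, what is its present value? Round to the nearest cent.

$120.05

Periodic rate = 11.56%/12 = 0.00963333; 408 periods.
P = 6,000/(1 + 0.1156/12)^408 ≈ 6,000/49.9783186 ≈ 120.0521.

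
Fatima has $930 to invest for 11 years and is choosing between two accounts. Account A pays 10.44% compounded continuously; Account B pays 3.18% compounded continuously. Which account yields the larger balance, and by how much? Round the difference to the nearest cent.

A: e^(0.1044·11) = e^1.1484 ≈ 3.153143841, so 930 × 3.153143841 ≈ 2,932.4238.
B: e^(0.0318·11) = e^0.3498 ≈ 1.418783763, so 930 × 1.418783763 ≈ 1,319.4689.
Difference ≈ 1,612.9549 in favor of A.

Account A, by $1,612.95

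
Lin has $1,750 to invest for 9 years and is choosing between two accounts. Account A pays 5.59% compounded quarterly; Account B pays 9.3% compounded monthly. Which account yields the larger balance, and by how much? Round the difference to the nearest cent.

Account B, by $1,144.32

Account A growth factor: (1 + 0.013975)^36 ≈ 1.648089933; balance ≈ 2,884.1574.
Account B growth factor: (1 + 0.00775)^108 ≈ 2.301988433; balance ≈ 4,028.4798.
Account B is larger by 1,144.3224.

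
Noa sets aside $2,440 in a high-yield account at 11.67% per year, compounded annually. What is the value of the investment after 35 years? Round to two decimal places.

Annual rate = 11.67% = 0.1167; years = 35.
A = 2,440·(1 + 0.1167)^35 ≈ 2,440·47.6187581046 ≈ 116,189.7698.

$116,189.77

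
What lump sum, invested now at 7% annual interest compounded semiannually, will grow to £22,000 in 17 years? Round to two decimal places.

£6,830.47

Periodic rate = 7%/2 = 0.035; 34 periods.
P = 22,000/(1 + 0.035)^34 ≈ 22,000/3.2208603342 ≈ 6,830.4731.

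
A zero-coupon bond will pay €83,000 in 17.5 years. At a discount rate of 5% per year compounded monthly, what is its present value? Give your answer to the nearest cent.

Growth factor = (1 + 0.05/12)^210 ≈ 2.3945184148.
P = 83,000/2.3945184148 ≈ 34,662.5023.

€34,662.50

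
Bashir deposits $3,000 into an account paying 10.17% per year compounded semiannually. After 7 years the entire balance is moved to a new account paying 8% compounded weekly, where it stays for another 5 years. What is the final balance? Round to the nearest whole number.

After 7 years at 10.17%: 3,000 × 2.00248928 ≈ 6,007.4678.
Then 5 years at 8%: 6,007.4678 × 1.491366215 ≈ 8,959.3346.

$8,959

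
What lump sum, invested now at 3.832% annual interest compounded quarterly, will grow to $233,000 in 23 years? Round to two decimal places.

$96,918.79

Growth factor = (1 + 0.00958)^92 ≈ 2.40407461977.
P = 233,000/2.40407461977 ≈ 96,918.7887.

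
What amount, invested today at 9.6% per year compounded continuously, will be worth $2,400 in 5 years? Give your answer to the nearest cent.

P = A·e^(−rt) = 2,400·e^(−0.48).
e^(−0.48) ≈ 0.6187833918, so P ≈ 1,485.0801.

$1,485.08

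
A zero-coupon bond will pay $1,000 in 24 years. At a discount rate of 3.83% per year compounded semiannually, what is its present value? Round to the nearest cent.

Periodic rate = 3.83%/2 = 0.01915; 48 periods.
P = 1,000/(1 + 0.01915)^48 ≈ 1,000/2.48558845 ≈ 402.3192.

$402.32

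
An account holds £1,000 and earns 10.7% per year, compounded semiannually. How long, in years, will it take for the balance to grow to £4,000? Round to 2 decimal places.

(1 + 0.0535)^(2t) = 4,000/1,000 = 4.
2t·ln(1 + 0.0535) = ln(4); 2t = 1.3863/0.052118 ≈ 26.5992.
t ≈ 13.2996 years.

13.30 years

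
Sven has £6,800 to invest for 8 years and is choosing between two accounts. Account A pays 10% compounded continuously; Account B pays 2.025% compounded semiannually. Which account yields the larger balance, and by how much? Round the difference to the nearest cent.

Account A growth factor: e^(0.1·8) = e^0.8 ≈ 2.2255409285; balance ≈ 15,133.6783.
Account B growth factor: (1 + 0.010125)^16 ≈ 1.174902739; balance ≈ 7,989.3386.
Account A is larger by 7,144.3397.

Account A, by £7,144.34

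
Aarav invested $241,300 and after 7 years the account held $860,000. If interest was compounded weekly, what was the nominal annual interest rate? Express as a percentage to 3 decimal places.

18.187%

The 364-period growth factor is 860,000/241,300 = 3.56403.
r/52 = 3.56403^(1/364) − 1 ≈ 0.00349756, so r ≈ 52·0.00349756 = 18.18732%.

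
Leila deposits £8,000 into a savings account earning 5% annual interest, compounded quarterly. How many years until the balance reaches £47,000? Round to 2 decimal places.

35.64 years

We need (1 + 0.0125)^(4t) = 5.875, so 4t = ln 5.875 / ln 1.0125 ≈ 142.5400.
t ≈ 142.5400/4 = 35.6350 years.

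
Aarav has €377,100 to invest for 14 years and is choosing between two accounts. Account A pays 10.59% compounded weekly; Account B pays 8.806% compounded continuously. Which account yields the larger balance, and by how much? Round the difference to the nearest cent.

Account A, by €364,575.51

A: (1 + 0.1059/52)^728 ≈ 4.397746983606, so 377,100 × 4.397746983606 ≈ 1,658,390.3875.
B: e^(0.08806·14) = e^1.23284 ≈ 3.430959638378, so 377,100 × 3.430959638378 ≈ 1,293,814.8796.
Difference ≈ 364,575.5079 in favor of A.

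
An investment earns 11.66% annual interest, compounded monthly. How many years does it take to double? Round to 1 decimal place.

6.0 years

(1 + 0.00971667)^(12t) = 2.
12t = ln 2 / ln(1 + 0.00971667) ≈ 0.69315/0.00966976 ≈ 71.6819.
t ≈ 5.9735.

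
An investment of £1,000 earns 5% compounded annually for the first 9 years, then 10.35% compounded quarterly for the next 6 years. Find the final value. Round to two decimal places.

£2,863.98

After 9 years at 5%: 1,000 × 1.551328216 ≈ 1,551.3282.
Then 6 years at 10.35%: 1,551.3282 × 1.846148851 ≈ 2,863.9828.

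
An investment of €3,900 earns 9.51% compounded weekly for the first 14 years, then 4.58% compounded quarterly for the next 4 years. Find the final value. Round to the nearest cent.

Phase 1: 3,900·(1 + 0.0951/52)^728 ≈ 14,748.7830.
Phase 2: 14,748.7830·(1 + 0.01145)^16 ≈ 17,695.6649.

€17,695.66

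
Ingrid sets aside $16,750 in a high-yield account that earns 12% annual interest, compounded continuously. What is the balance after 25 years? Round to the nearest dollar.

A = P·e^(rt) = 16,750·e^(0.12·25) = 16,750·e^3.
e^3 ≈ 20.0855369232, so A ≈ 336,432.7435.

$336,433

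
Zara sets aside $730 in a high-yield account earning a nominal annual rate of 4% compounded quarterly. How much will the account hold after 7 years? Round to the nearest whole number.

Growth factor = (1 + 0.01)^28 ≈ 1.32129097.
A ≈ 730 × 1.32129097 ≈ 964.5424.

$965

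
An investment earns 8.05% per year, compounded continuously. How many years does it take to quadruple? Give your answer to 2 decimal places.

17.22 years

e^(0.0805t) = 4, so 0.0805t = ln 4 ≈ 1.3863.
t ≈ 1.3863/0.0805 ≈ 17.2210.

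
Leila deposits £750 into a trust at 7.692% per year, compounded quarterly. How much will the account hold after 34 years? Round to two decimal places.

£10,001.85

Periodic rate = 7.692%/4 = 0.01923; periods = 4·34 = 136.
A = 750·(1 + 0.01923)^136 ≈ 750·13.335796348 ≈ 10,001.8473.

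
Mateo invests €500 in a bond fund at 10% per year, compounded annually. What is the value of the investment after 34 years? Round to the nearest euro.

€12,774

Growth factor = (1 + 0.1)^34 ≈ 25.547669862.
A ≈ 500 × 25.547669862 ≈ 12,773.8349.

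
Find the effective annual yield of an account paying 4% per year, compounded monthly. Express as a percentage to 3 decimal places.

EAR = (1 + 4%/12)^12 − 1 = (1 + 0.00333333)^12 − 1.
(1 + 0.00333333)^12 ≈ 1.040742, so EAR ≈ 4.07415%.

4.074%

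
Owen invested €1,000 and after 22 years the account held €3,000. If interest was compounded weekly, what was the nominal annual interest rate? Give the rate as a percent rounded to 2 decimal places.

(1 + r/52)^1144 = 3,000/1,000 = 3.
1 + r/52 = 3^(1/1144) ≈ 1.000961, so r/52 ≈ 0.000960787.
r ≈ 52·0.000960787 = 4.99609%.

5.00%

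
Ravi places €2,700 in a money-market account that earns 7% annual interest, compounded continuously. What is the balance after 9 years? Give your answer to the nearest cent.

€5,069.55

A = P·e^(rt) = 2,700·e^(0.07·9) = 2,700·e^0.63.
e^0.63 ≈ 1.877610579, so A ≈ 5,069.5486.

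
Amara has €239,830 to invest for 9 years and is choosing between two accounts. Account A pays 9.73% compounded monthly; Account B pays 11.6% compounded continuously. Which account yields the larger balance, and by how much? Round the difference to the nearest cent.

Account B, by €107,554.94

Account A growth factor: (1 + 0.0973/12)^108 ≈ 2.39209330224; balance ≈ 573,695.7367.
Account B growth factor: e^(0.116·9) = e^1.044 ≈ 2.84055654635; balance ≈ 681,250.6765.
Account B is larger by 107,554.9398.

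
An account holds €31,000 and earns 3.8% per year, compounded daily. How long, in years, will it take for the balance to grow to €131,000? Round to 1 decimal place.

37.9 years

(1 + 0.00010411)^(365t) = 131,000/31,000 = 4.2258.
365t·ln(1 + 0.00010411) = ln(4.2258); 365t = 1.4412/0.000104104 ≈ 13843.9230.
t ≈ 37.9286 years.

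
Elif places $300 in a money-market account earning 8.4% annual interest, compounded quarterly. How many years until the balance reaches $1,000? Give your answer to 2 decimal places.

(1 + 0.021)^(4t) = 1,000/300 = 3.3333.
4t·ln(1 + 0.021) = ln(3.3333); 4t = 1.204/0.0207825 ≈ 57.9319.
t ≈ 14.4830 years.

14.48 years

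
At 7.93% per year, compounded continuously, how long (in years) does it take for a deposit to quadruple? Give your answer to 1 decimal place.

17.5 years

e^(0.0793t) = 4, so 0.0793t = ln 4 ≈ 1.3863.
t ≈ 1.3863/0.0793 ≈ 17.4816.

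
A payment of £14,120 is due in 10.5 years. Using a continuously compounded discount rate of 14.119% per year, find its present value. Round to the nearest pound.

£3,206

P = A·e^(−rt) = 14,120·e^(−1.482495).
e^(−1.482495) ≈ 0.22707044029, so P ≈ 3,206.2346.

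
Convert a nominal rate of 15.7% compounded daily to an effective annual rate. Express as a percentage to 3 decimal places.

One year is 365 periods at 0.000430137 each: (1 + 0.000430137)^365 ≈ 1.169956.
EAR = 1.169956 − 1 ≈ 16.99561%.

16.996%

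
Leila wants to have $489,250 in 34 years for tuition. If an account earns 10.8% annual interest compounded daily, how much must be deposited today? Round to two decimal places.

Growth factor = (1 + 0.108/365)^12410 ≈ 39.3091317661.
P = 489,250/39.3091317661 ≈ 12,446.2174.

$12,446.22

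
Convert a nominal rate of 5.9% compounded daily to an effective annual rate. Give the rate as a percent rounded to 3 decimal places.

EAR = (1 + 5.9%/365)^365 − 1 = (1 + 0.000161644)^365 − 1.
(1 + 0.000161644)^365 ≈ 1.06077, so EAR ≈ 6.07702%.

6.077%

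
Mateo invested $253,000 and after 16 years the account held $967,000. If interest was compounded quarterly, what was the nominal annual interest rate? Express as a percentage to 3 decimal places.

8.468%

(1 + r/4)^64 = 967,000/253,000 = 3.82213.
1 + r/4 = 3.82213^(1/64) ≈ 1.021171, so r/4 ≈ 0.0211711.
r ≈ 4·0.0211711 = 8.46845%.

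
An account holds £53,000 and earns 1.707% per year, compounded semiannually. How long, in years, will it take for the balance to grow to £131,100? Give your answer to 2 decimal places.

We need (1 + 0.008535)^(2t) = 2.4736, so 2t = ln 2.4736 / ln 1.008535 ≈ 106.5645.
t ≈ 106.5645/2 = 53.2822 years.

53.28 years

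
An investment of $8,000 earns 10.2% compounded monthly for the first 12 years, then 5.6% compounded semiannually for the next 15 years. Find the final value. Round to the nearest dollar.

After 12 years at 10.2%: 8,000 × 3.3832178775 ≈ 27,065.7430.
Then 15 years at 5.6%: 27,065.7430 × 2.2897783237 ≈ 61,974.5517.

$61,975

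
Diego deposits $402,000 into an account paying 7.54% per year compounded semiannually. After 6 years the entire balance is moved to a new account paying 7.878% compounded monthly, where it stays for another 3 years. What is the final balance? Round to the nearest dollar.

After 6 years at 7.54%: 402,000 × 1.55905630816 ≈ 626,740.6359.
Then 3 years at 7.878%: 626,740.6359 × 1.26562692548 ≈ 793,219.8241.

$793,220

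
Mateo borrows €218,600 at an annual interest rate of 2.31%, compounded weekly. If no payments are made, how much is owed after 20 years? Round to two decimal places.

€346,936.23

Growth factor = (1 + 0.0231/52)^1040 ≈ 1.58708248096.
A ≈ 218,600 × 1.58708248096 ≈ 346,936.2303.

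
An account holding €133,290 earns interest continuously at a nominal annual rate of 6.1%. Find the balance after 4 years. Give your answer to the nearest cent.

A = P·e^(rt) = 133,290·e^(0.061·4) = 133,290·e^0.244.
e^0.244 ≈ 1.27634433049, so A ≈ 170,123.9358.

€170,123.94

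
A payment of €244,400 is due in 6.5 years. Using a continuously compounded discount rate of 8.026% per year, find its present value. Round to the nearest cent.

P = A·e^(−rt) = 244,400·e^(−0.52169).
e^(−0.52169) ≈ 0.593516656771, so P ≈ 145,055.4709.

€145,055.47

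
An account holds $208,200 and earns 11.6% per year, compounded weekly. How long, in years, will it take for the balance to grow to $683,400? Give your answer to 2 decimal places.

10.26 years

(1 + 0.00223077)^(52t) = 683,400/208,200 = 3.2824.
52t·ln(1 + 0.00223077) = ln(3.2824); 52t = 1.1886/0.00222828 ≈ 533.4063.
t ≈ 10.2578 years.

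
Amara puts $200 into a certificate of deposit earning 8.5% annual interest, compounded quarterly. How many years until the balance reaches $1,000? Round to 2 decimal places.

We need (1 + 0.02125)^(4t) = 5, so 4t = ln 5 / ln 1.02125 ≈ 76.5402.
t ≈ 76.5402/4 = 19.1350 years.

19.14 years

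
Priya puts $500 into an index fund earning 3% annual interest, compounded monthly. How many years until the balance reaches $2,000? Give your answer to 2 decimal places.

46.27 years

We need (1 + 0.0025)^(12t) = 4, so 12t = ln 4 / ln 1.0025 ≈ 555.2106.
t ≈ 555.2106/12 = 46.2676 years.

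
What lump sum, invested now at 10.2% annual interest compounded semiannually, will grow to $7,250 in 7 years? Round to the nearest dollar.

$3,613

Periodic rate = 10.2%/2 = 0.051; 14 periods.
P = 7,250/(1 + 0.051)^14 ≈ 7,250/2.006494735 ≈ 3,613.2664.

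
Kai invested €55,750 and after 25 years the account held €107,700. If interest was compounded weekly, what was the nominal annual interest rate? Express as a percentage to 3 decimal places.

2.635%

(1 + r/52)^1300 = 107,700/55,750 = 1.93184.
1 + r/52 = 1.93184^(1/1300) ≈ 1.000507, so r/52 ≈ 0.000506645.
r ≈ 52·0.000506645 = 2.63456%.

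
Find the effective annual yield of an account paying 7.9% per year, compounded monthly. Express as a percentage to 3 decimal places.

One year is 12 periods at 0.00658333 each: (1 + 0.00658333)^12 ≈ 1.081924.
EAR = 1.081924 − 1 ≈ 8.19242%.

8.192%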